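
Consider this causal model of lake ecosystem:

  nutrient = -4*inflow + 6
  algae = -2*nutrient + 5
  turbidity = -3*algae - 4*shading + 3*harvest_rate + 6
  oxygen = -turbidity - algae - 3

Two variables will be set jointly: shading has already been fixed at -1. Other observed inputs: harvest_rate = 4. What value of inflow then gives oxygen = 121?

With shading held at -1:
Substituting into the algae equation gives algae = 8*inflow - 7.
Substituting into the turbidity equation gives turbidity = -24*inflow + 43.
oxygen becomes 16*inflow - 39.
Solve 16*inflow - 39 = 121: inflow = (121 + 39) / 16 = 10.

inflow = 10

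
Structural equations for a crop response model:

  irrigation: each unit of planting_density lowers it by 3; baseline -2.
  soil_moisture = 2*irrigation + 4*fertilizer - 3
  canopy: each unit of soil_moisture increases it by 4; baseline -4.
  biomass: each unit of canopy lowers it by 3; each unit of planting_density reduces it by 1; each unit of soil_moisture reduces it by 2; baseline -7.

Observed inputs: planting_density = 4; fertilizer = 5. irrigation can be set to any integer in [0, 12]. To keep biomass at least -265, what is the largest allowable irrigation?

irrigation = 1

Intervening on irrigation fixes its value directly, overriding its dependence on planting_density.
Substituting into the soil_moisture equation gives soil_moisture = 2*irrigation + 17.
So canopy = 8*irrigation + 64.
Substituting into the biomass equation gives biomass = -28*irrigation - 237.
Require -28*irrigation - 237 ≥ -265, so irrigation ≤ 1.
The largest integer in [0, 12] satisfying this is 1.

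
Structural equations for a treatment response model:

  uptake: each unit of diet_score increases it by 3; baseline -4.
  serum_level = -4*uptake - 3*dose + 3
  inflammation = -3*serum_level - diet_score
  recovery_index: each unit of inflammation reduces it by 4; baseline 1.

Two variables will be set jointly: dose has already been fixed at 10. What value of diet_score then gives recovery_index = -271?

diet_score = 1

With dose held at 10:
Substituting into the serum_level equation gives serum_level = -12*diet_score - 11.
Substituting into the inflammation equation gives inflammation = 35*diet_score + 33.
recovery_index becomes -140*diet_score - 131.
Solve -140*diet_score - 131 = -271: diet_score = (-271 + 131) / -140 = 1.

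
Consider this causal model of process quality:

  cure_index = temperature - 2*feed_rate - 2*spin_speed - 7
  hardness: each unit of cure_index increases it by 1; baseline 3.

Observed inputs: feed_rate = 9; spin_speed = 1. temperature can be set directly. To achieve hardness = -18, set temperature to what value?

temperature = 6

Substituting into the cure_index equation gives cure_index = temperature - 27.
So hardness = temperature - 24.
Solve temperature - 24 = -18: temperature = (-18 + 24) / 1 = 6.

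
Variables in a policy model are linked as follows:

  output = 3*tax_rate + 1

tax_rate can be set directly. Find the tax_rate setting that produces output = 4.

Solve 3*tax_rate + 1 = 4: tax_rate = (4 - 1) / 3 = 1.

tax_rate = 1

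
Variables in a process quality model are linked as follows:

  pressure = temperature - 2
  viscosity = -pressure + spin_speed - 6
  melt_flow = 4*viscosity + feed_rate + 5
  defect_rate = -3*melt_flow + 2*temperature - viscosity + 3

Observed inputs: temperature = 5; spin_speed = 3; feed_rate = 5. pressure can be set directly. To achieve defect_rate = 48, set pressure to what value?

pressure = 2

Intervening on pressure fixes its value directly, overriding its dependence on temperature.
Substituting into the viscosity equation gives viscosity = -pressure - 3.
melt_flow becomes -4*pressure - 2.
Substituting into the defect_rate equation gives defect_rate = 13*pressure + 22.
Solve 13*pressure + 22 = 48: pressure = (48 - 22) / 13 = 2.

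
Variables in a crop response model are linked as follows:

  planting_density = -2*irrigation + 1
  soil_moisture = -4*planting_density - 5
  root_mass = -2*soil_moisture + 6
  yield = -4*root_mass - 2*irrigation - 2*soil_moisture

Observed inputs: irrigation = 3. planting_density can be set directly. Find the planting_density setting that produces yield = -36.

Intervening on planting_density fixes its value directly, overriding its dependence on irrigation.
Substituting into the root_mass equation gives root_mass = 8*planting_density + 16.
Substituting into the yield equation gives yield = -24*planting_density - 60.
Solve -24*planting_density - 60 = -36: planting_density = (-36 + 60) / -24 = -1.

planting_density = -1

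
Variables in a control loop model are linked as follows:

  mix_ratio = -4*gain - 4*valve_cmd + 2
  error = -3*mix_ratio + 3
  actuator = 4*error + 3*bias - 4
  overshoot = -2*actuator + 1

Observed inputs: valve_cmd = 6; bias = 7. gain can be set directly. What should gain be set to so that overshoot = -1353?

gain = 8

Substituting into the mix_ratio equation gives mix_ratio = -4*gain - 22.
This gives error = 12*gain + 69.
Substituting into the actuator equation gives actuator = 48*gain + 293.
This gives overshoot = -96*gain - 585.
Solve -96*gain - 585 = -1353: gain = (-1353 + 585) / -96 = 8.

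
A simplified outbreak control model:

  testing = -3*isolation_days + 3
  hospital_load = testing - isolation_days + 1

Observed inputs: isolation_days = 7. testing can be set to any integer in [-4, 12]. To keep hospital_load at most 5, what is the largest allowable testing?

testing = 11

Intervening on testing fixes its value directly, overriding its dependence on isolation_days.
Substituting into the hospital_load equation gives hospital_load = testing - 6.
Require testing - 6 ≤ 5, so testing ≤ 11.
The largest integer in [-4, 12] satisfying this is 11.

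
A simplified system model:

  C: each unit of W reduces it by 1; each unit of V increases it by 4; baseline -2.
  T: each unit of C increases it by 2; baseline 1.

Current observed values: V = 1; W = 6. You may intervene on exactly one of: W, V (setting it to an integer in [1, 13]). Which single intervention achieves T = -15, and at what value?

Intervening on W: with other inputs at their observed values, T = -2*W + 5. Solving for -15 gives W = 10, within [1, 13].
Intervening on V: T = 8*V - 15. Reaching -15 requires V = 0, outside [1, 13].

set W = 10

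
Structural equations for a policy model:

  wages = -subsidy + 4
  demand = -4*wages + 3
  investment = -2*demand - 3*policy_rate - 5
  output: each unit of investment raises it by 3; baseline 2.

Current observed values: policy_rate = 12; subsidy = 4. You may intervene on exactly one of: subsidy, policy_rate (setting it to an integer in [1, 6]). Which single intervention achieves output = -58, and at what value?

set policy_rate = 3

Intervening on subsidy: output = -24*subsidy - 43. Reaching -58 requires subsidy = 5/8, not an integer.
Intervening on policy_rate: with other inputs at their observed values, output = -9*policy_rate - 31. Solving for -58 gives policy_rate = 3, within [1, 6].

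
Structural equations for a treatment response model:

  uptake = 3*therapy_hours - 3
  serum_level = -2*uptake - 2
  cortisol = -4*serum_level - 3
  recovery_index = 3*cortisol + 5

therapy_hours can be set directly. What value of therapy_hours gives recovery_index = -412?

therapy_hours = -5

Substituting into the serum_level equation gives serum_level = -6*therapy_hours + 4.
This gives cortisol = 24*therapy_hours - 19.
Substituting into the recovery_index equation gives recovery_index = 72*therapy_hours - 52.
Solve 72*therapy_hours - 52 = -412: therapy_hours = (-412 + 52) / 72 = -5.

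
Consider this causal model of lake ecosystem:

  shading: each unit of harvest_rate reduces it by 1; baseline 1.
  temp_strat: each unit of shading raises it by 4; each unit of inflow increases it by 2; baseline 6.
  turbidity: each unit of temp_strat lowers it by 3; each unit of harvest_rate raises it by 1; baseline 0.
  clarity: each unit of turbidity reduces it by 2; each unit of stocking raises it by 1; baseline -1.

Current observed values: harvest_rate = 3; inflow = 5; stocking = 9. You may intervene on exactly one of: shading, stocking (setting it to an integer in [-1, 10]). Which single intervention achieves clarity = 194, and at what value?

Intervening on shading: with other inputs at their observed values, clarity = 24*shading + 98. Solving for 194 gives shading = 4, within [-1, 10].
Intervening on stocking: clarity = stocking + 41. Reaching 194 requires stocking = 153, outside [-1, 10].

set shading = 4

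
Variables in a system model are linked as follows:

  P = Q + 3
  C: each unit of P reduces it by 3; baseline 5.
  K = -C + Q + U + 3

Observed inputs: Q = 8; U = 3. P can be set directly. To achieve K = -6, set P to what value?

P = -5

Intervening on P fixes its value directly, overriding its dependence on Q.
Substituting into the K equation gives K = 3*P + 9.
Solve 3*P + 9 = -6: P = (-6 - 9) / 3 = -5.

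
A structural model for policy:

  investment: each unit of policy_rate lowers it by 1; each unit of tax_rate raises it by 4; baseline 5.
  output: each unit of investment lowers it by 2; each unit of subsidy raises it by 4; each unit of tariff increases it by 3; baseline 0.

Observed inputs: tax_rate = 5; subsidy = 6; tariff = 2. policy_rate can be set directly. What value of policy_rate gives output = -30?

Substituting into the investment equation gives investment = -policy_rate + 25.
Substituting into the output equation gives output = 2*policy_rate - 20.
Solve 2*policy_rate - 20 = -30: policy_rate = (-30 + 20) / 2 = -5.

policy_rate = -5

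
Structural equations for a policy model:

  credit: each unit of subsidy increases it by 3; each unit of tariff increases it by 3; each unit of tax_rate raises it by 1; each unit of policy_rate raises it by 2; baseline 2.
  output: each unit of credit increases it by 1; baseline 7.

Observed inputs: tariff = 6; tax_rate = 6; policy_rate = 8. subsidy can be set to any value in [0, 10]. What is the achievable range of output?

49 to 79

Substituting into the credit equation gives credit = 3*subsidy + 42.
So output = 3*subsidy + 49.
Linear in subsidy, so extremes are at the endpoints: subsidy = 0 gives output = 49; subsidy = 10 gives output = 79.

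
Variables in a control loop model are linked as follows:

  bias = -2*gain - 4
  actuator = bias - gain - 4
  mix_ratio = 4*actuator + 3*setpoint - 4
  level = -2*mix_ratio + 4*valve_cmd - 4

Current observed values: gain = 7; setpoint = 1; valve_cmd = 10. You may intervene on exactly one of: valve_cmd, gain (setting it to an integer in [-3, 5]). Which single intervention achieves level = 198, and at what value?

set gain = 4

Intervening on valve_cmd: level = 4*valve_cmd + 230. Reaching 198 requires valve_cmd = -8, outside [-3, 5].
Intervening on gain: with other inputs at their observed values, level = 24*gain + 102. Solving for 198 gives gain = 4, within [-3, 5].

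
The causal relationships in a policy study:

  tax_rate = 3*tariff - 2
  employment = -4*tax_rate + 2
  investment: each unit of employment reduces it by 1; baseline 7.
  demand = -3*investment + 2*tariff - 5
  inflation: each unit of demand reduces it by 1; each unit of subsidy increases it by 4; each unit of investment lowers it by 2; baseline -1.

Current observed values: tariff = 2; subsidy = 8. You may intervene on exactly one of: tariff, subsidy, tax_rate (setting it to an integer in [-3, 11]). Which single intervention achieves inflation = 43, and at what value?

set tariff = 1

Intervening on tariff: with other inputs at their observed values, inflation = 10*tariff + 33. Solving for 43 gives tariff = 1, within [-3, 11].
Intervening on subsidy: inflation = 4*subsidy + 21. Reaching 43 requires subsidy = 11/2, not an integer.
Intervening on tax_rate: inflation = 4*tax_rate + 37. Reaching 43 requires tax_rate = 3/2, not an integer.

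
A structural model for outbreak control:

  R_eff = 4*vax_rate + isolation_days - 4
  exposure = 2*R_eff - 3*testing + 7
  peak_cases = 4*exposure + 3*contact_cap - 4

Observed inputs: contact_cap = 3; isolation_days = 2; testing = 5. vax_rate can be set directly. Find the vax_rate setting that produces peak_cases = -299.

Substituting into the R_eff equation gives R_eff = 4*vax_rate - 2.
exposure becomes 8*vax_rate - 12.
peak_cases becomes 32*vax_rate - 43.
Solve 32*vax_rate - 43 = -299: vax_rate = (-299 + 43) / 32 = -8.

vax_rate = -8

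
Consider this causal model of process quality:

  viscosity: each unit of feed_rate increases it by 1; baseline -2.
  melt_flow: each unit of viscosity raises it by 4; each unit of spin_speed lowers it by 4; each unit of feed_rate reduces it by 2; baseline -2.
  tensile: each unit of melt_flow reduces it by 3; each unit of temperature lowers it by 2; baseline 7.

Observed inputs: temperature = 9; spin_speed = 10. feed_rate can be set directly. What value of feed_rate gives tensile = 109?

feed_rate = 5

Substituting into the melt_flow equation gives melt_flow = 2*feed_rate - 50.
This gives tensile = -6*feed_rate + 139.
Solve -6*feed_rate + 139 = 109: feed_rate = (109 - 139) / -6 = 5.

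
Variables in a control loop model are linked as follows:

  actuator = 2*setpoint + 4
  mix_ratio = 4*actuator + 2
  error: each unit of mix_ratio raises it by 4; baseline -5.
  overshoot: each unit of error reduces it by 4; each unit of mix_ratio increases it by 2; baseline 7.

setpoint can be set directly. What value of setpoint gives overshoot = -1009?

setpoint = 7

Substituting into the mix_ratio equation gives mix_ratio = 8*setpoint + 18.
error becomes 32*setpoint + 67.
Substituting into the overshoot equation gives overshoot = -112*setpoint - 225.
Solve -112*setpoint - 225 = -1009: setpoint = (-1009 + 225) / -112 = 7.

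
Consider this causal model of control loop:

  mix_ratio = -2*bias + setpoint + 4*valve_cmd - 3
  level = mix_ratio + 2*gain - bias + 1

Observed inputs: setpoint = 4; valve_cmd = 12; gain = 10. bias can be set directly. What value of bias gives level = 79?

Substituting into the mix_ratio equation gives mix_ratio = -2*bias + 49.
So level = -3*bias + 70.
Solve -3*bias + 70 = 79: bias = (79 - 70) / -3 = -3.

bias = -3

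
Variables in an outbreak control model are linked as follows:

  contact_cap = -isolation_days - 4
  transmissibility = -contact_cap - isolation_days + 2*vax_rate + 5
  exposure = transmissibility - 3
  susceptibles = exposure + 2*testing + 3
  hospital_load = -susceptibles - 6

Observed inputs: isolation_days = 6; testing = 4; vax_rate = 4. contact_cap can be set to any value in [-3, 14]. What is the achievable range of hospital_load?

Intervening on contact_cap fixes its value directly, overriding its dependence on isolation_days.
Substituting into the transmissibility equation gives transmissibility = -contact_cap + 7.
Substituting into the exposure equation gives exposure = -contact_cap + 4.
So susceptibles = -contact_cap + 15.
Substituting into the hospital_load equation gives hospital_load = contact_cap - 21.
Linear in contact_cap, so extremes are at the endpoints: contact_cap = -3 gives hospital_load = -24; contact_cap = 14 gives hospital_load = -7.

-24 to -7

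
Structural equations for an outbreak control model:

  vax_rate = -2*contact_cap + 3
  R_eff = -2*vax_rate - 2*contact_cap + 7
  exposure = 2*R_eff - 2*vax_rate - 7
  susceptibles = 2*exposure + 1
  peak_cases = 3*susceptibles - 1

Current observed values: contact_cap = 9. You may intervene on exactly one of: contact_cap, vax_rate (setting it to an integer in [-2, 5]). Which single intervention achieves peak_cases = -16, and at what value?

set contact_cap = 1

Intervening on contact_cap: with other inputs at their observed values, peak_cases = 48*contact_cap - 64. Solving for -16 gives contact_cap = 1, within [-2, 5].
Intervening on vax_rate: peak_cases = -36*vax_rate - 172. Reaching -16 requires vax_rate = -13/3, not an integer.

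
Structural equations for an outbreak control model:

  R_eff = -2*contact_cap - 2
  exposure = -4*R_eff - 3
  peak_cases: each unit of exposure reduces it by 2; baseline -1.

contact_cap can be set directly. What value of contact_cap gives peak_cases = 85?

Substituting into the exposure equation gives exposure = 8*contact_cap + 5.
So peak_cases = -16*contact_cap - 11.
Solve -16*contact_cap - 11 = 85: contact_cap = (85 + 11) / -16 = -6.

contact_cap = -6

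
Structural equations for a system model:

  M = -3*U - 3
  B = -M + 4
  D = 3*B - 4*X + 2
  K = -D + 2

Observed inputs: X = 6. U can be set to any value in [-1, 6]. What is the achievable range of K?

Substituting into the B equation gives B = 3*U + 7.
D becomes 9*U - 1.
K becomes -9*U + 3.
Linear in U, so extremes are at the endpoints: U = -1 gives K = 12; U = 6 gives K = -51.

-51 to 12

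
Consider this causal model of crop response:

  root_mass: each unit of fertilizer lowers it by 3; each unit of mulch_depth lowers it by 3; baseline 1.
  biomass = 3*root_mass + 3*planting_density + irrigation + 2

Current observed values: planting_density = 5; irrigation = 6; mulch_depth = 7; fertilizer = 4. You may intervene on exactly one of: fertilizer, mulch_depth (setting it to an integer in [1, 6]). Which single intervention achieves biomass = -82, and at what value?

Intervening on fertilizer: with other inputs at their observed values, biomass = -9*fertilizer - 37. Solving for -82 gives fertilizer = 5, within [1, 6].
Intervening on mulch_depth: biomass = -9*mulch_depth - 10. Reaching -82 requires mulch_depth = 8, outside [1, 6].

set fertilizer = 5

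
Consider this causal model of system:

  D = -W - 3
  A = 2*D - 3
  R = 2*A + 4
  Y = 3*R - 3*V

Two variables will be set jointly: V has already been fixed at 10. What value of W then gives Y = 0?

W = -6

With V held at 10:
Substituting into the A equation gives A = -2*W - 9.
So R = -4*W - 14.
So Y = -12*W - 72.
Solve -12*W - 72 = 0: W = (0 + 72) / -12 = -6.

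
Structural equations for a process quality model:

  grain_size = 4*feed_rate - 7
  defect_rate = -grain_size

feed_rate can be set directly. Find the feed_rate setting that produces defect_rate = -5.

feed_rate = 3

Substituting into the defect_rate equation gives defect_rate = -4*feed_rate + 7.
Solve -4*feed_rate + 7 = -5: feed_rate = (-5 - 7) / -4 = 3.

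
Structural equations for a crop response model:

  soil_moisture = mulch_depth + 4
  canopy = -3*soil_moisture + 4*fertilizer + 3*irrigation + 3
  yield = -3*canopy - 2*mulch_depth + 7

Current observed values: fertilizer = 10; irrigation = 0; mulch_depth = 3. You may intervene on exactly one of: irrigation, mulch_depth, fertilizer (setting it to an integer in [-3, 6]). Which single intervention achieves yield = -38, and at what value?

Intervening on irrigation: with other inputs at their observed values, yield = -9*irrigation - 65. Solving for -38 gives irrigation = -3, within [-3, 6].
Intervening on mulch_depth: yield = 7*mulch_depth - 86. Reaching -38 requires mulch_depth = 48/7, not an integer.
Intervening on fertilizer: yield = -12*fertilizer + 55. Reaching -38 requires fertilizer = 31/4, not an integer.

set irrigation = -3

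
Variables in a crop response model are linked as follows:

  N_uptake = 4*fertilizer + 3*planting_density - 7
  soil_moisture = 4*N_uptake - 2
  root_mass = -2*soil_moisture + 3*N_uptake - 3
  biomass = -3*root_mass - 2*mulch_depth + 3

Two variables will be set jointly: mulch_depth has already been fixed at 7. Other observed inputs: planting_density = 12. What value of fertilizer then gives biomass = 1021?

With mulch_depth held at 7:
Substituting into the N_uptake equation gives N_uptake = 4*fertilizer + 29.
soil_moisture becomes 16*fertilizer + 114.
So root_mass = -20*fertilizer - 144.
Substituting into the biomass equation gives biomass = 60*fertilizer + 421.
Solve 60*fertilizer + 421 = 1021: fertilizer = (1021 - 421) / 60 = 10.

fertilizer = 10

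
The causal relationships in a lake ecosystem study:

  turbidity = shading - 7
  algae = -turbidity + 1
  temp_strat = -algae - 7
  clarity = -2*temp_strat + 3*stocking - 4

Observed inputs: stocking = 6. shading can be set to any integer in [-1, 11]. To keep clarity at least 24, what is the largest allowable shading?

shading = 10

Substituting into the algae equation gives algae = -shading + 8.
Substituting into the temp_strat equation gives temp_strat = shading - 15.
clarity becomes -2*shading + 44.
Require -2*shading + 44 ≥ 24, so shading ≤ 10.
The largest integer in [-1, 11] satisfying this is 10.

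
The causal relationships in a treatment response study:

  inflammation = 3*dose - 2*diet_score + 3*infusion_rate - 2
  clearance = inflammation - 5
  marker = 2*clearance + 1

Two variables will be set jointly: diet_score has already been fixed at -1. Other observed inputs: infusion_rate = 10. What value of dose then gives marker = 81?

With diet_score held at -1:
Substituting into the inflammation equation gives inflammation = 3*dose + 30.
Substituting into the clearance equation gives clearance = 3*dose + 25.
This gives marker = 6*dose + 51.
Solve 6*dose + 51 = 81: dose = (81 - 51) / 6 = 5.

dose = 5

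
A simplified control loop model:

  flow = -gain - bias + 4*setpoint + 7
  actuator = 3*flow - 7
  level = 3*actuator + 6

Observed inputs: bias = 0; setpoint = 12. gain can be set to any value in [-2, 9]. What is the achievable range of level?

399 to 498

Substituting into the flow equation gives flow = -gain + 55.
Substituting into the actuator equation gives actuator = -3*gain + 158.
So level = -9*gain + 480.
Linear in gain, so extremes are at the endpoints: gain = -2 gives level = 498; gain = 9 gives level = 399.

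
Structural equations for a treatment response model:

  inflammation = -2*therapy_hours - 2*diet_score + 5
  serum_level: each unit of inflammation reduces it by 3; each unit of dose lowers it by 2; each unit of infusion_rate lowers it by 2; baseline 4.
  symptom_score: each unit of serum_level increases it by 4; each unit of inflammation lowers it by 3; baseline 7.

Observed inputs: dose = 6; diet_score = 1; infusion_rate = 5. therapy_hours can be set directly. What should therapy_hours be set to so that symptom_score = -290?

therapy_hours = -6

Substituting into the inflammation equation gives inflammation = -2*therapy_hours + 3.
serum_level becomes 6*therapy_hours - 27.
Substituting into the symptom_score equation gives symptom_score = 30*therapy_hours - 110.
Solve 30*therapy_hours - 110 = -290: therapy_hours = (-290 + 110) / 30 = -6.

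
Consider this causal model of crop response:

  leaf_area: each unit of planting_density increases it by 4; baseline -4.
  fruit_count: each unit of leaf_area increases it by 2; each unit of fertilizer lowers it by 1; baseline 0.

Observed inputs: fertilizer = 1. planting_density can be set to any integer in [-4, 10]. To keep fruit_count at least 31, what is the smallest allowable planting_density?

planting_density = 5

Substituting into the fruit_count equation gives fruit_count = 8*planting_density - 9.
Require 8*planting_density - 9 ≥ 31, so planting_density ≥ 5.
The smallest integer in [-4, 10] satisfying this is 5.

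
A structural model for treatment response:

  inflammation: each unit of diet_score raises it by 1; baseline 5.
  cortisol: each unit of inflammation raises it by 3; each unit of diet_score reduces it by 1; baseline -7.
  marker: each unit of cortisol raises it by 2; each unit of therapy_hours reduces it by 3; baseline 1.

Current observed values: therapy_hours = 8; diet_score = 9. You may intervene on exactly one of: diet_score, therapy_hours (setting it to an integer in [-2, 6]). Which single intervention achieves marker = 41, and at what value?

Intervening on diet_score: marker = 4*diet_score - 7. Reaching 41 requires diet_score = 12, outside [-2, 6].
Intervening on therapy_hours: with other inputs at their observed values, marker = -3*therapy_hours + 53. Solving for 41 gives therapy_hours = 4, within [-2, 6].

set therapy_hours = 4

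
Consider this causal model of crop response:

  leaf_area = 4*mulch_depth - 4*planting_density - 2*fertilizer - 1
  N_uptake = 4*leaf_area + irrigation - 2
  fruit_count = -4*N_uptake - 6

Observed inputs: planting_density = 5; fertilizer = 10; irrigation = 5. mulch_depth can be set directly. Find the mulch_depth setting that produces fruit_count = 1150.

Substituting into the leaf_area equation gives leaf_area = 4*mulch_depth - 41.
This gives N_uptake = 16*mulch_depth - 161.
This gives fruit_count = -64*mulch_depth + 638.
Solve -64*mulch_depth + 638 = 1150: mulch_depth = (1150 - 638) / -64 = -8.

mulch_depth = -8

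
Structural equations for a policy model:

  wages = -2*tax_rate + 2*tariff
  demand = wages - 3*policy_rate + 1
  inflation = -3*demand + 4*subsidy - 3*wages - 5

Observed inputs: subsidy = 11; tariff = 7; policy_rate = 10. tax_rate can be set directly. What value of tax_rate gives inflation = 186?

Substituting into the wages equation gives wages = -2*tax_rate + 14.
Substituting into the demand equation gives demand = -2*tax_rate - 15.
inflation becomes 12*tax_rate + 42.
Solve 12*tax_rate + 42 = 186: tax_rate = (186 - 42) / 12 = 12.

tax_rate = 12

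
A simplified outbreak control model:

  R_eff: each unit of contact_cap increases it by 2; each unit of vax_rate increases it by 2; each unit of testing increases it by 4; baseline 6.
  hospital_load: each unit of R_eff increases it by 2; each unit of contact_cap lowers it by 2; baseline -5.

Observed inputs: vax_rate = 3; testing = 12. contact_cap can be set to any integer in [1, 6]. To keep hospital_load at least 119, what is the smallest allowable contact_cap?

Substituting into the R_eff equation gives R_eff = 2*contact_cap + 60.
Substituting into the hospital_load equation gives hospital_load = 2*contact_cap + 115.
Require 2*contact_cap + 115 ≥ 119, so contact_cap ≥ 2.
The smallest integer in [1, 6] satisfying this is 2.

contact_cap = 2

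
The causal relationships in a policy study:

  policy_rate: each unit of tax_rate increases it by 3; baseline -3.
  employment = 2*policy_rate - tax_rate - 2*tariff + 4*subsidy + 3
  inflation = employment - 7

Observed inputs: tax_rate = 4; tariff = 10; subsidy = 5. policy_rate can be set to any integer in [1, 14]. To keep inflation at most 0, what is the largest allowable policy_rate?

policy_rate = 4

Intervening on policy_rate fixes its value directly, overriding its dependence on tax_rate.
Substituting into the employment equation gives employment = 2*policy_rate - 1.
inflation becomes 2*policy_rate - 8.
Require 2*policy_rate - 8 ≤ 0, so policy_rate ≤ 4.
The largest integer in [1, 14] satisfying this is 4.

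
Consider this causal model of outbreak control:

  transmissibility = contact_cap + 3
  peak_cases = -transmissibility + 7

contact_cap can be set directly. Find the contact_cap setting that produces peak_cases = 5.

contact_cap = -1

Substituting into the peak_cases equation gives peak_cases = -contact_cap + 4.
Solve -contact_cap + 4 = 5: contact_cap = (5 - 4) / -1 = -1.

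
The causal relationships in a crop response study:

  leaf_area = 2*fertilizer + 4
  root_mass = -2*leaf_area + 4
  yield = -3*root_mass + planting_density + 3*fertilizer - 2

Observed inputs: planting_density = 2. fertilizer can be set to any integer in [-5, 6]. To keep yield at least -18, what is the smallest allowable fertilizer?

fertilizer = -2

Substituting into the root_mass equation gives root_mass = -4*fertilizer - 4.
Substituting into the yield equation gives yield = 15*fertilizer + 12.
Require 15*fertilizer + 12 ≥ -18, so fertilizer ≥ -2.
The smallest integer in [-5, 6] satisfying this is -2.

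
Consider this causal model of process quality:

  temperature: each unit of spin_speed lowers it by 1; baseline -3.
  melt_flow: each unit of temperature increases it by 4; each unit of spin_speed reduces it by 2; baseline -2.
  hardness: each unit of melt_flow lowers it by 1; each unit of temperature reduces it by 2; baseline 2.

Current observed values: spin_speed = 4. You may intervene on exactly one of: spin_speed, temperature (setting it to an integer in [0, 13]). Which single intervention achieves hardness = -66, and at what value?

set temperature = 13

Intervening on spin_speed: hardness = 8*spin_speed + 22. Reaching -66 requires spin_speed = -11, outside [0, 13].
Intervening on temperature: with other inputs at their observed values, hardness = -6*temperature + 12. Solving for -66 gives temperature = 13, within [0, 13].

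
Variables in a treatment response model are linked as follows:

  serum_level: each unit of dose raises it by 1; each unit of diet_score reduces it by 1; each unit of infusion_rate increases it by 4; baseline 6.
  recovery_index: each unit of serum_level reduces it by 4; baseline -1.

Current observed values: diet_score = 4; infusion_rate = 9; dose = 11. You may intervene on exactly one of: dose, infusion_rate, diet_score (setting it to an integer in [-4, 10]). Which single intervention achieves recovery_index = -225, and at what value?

set diet_score = -3

Intervening on dose: recovery_index = -4*dose - 153. Reaching -225 requires dose = 18, outside [-4, 10].
Intervening on infusion_rate: recovery_index = -16*infusion_rate - 53. Reaching -225 requires infusion_rate = 43/4, not an integer.
Intervening on diet_score: with other inputs at their observed values, recovery_index = 4*diet_score - 213. Solving for -225 gives diet_score = -3, within [-4, 10].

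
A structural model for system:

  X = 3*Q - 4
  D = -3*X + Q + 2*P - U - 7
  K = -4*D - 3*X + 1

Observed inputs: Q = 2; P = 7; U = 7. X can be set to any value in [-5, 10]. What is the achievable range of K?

Intervening on X fixes its value directly, overriding its dependence on Q.
Substituting into the D equation gives D = -3*X + 2.
Substituting into the K equation gives K = 9*X - 7.
Linear in X, so extremes are at the endpoints: X = -5 gives K = -52; X = 10 gives K = 83.

-52 to 83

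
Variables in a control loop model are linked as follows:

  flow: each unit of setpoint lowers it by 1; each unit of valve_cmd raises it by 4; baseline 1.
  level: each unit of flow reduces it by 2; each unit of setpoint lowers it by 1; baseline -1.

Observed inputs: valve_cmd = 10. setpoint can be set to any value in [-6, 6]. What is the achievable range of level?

Substituting into the flow equation gives flow = -setpoint + 41.
level becomes setpoint - 83.
Linear in setpoint, so extremes are at the endpoints: setpoint = -6 gives level = -89; setpoint = 6 gives level = -77.

-89 to -77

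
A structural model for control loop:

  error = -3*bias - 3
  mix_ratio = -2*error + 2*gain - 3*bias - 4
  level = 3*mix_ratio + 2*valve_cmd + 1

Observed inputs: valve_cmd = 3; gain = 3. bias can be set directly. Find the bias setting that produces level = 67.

bias = 4

Substituting into the mix_ratio equation gives mix_ratio = 3*bias + 8.
Substituting into the level equation gives level = 9*bias + 31.
Solve 9*bias + 31 = 67: bias = (67 - 31) / 9 = 4.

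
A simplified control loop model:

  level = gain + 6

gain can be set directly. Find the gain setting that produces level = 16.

gain = 10

Solve gain + 6 = 16: gain = (16 - 6) / 1 = 10.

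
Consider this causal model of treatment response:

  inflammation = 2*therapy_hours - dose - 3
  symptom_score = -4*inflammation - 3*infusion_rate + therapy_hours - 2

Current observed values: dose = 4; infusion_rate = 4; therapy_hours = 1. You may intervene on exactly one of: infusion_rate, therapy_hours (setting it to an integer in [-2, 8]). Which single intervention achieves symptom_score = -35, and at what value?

set therapy_hours = 7

Intervening on infusion_rate: symptom_score = -3*infusion_rate + 19. Reaching -35 requires infusion_rate = 18, outside [-2, 8].
Intervening on therapy_hours: with other inputs at their observed values, symptom_score = -7*therapy_hours + 14. Solving for -35 gives therapy_hours = 7, within [-2, 8].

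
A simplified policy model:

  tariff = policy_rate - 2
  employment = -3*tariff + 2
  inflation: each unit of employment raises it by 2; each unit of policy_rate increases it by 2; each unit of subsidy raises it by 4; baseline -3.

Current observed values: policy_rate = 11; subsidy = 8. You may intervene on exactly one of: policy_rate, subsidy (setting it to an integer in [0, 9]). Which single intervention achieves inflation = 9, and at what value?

set policy_rate = 9

Intervening on policy_rate: with other inputs at their observed values, inflation = -4*policy_rate + 45. Solving for 9 gives policy_rate = 9, within [0, 9].
Intervening on subsidy: inflation = 4*subsidy - 31. Reaching 9 requires subsidy = 10, outside [0, 9].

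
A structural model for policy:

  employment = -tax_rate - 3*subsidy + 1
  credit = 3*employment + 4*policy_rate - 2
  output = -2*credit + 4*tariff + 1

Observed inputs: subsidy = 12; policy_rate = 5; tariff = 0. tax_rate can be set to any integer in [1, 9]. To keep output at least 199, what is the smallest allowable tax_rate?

tax_rate = 4

Substituting into the employment equation gives employment = -tax_rate - 35.
Substituting into the credit equation gives credit = -3*tax_rate - 87.
Substituting into the output equation gives output = 6*tax_rate + 175.
Require 6*tax_rate + 175 ≥ 199, so tax_rate ≥ 4.
The smallest integer in [1, 9] satisfying this is 4.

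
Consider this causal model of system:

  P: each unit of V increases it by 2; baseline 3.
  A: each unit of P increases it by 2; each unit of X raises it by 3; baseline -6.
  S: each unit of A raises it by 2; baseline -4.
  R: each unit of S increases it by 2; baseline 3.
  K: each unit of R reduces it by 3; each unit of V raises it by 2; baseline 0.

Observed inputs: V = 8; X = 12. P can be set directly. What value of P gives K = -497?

P = 7

Intervening on P fixes its value directly, overriding its dependence on V.
Substituting into the A equation gives A = 2*P + 30.
S becomes 4*P + 56.
Substituting into the R equation gives R = 8*P + 115.
So K = -24*P - 329.
Solve -24*P - 329 = -497: P = (-497 + 329) / -24 = 7.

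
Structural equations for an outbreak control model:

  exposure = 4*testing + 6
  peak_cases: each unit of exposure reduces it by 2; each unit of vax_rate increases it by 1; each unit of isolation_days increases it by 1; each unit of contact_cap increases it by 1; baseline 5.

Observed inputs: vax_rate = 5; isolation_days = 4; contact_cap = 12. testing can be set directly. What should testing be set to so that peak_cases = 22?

Substituting into the peak_cases equation gives peak_cases = -8*testing + 14.
Solve -8*testing + 14 = 22: testing = (22 - 14) / -8 = -1.

testing = -1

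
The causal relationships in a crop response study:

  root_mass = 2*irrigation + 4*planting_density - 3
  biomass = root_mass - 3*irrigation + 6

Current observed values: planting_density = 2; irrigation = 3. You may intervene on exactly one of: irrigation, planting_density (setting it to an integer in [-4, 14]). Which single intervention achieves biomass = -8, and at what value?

Intervening on irrigation: biomass = -irrigation + 11. Reaching -8 requires irrigation = 19, outside [-4, 14].
Intervening on planting_density: with other inputs at their observed values, biomass = 4*planting_density. Solving for -8 gives planting_density = -2, within [-4, 14].

set planting_density = -2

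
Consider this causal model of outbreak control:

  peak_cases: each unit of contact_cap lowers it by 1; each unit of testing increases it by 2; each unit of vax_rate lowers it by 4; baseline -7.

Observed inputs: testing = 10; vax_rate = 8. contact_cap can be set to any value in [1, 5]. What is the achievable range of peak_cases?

Substituting into the peak_cases equation gives peak_cases = -contact_cap - 19.
Linear in contact_cap, so extremes are at the endpoints: contact_cap = 1 gives peak_cases = -20; contact_cap = 5 gives peak_cases = -24.

-24 to -20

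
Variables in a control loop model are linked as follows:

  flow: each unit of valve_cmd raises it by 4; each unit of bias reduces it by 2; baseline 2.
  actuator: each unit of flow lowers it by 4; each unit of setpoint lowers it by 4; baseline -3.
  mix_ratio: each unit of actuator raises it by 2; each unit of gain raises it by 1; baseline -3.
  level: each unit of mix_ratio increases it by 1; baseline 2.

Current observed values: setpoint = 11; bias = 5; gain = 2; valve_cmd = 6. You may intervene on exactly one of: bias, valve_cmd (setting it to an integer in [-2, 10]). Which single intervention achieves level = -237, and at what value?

set bias = 4

Intervening on bias: with other inputs at their observed values, level = 16*bias - 301. Solving for -237 gives bias = 4, within [-2, 10].
Intervening on valve_cmd: level = -32*valve_cmd - 29. Reaching -237 requires valve_cmd = 13/2, not an integer.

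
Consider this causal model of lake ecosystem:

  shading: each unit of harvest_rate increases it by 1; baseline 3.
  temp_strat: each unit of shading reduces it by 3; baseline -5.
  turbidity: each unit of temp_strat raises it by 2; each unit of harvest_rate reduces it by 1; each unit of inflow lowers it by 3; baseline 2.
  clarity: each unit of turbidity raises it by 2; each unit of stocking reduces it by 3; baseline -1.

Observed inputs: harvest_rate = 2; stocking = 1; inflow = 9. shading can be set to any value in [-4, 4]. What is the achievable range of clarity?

Intervening on shading fixes its value directly, overriding its dependence on harvest_rate.
Substituting into the turbidity equation gives turbidity = -6*shading - 37.
Substituting into the clarity equation gives clarity = -12*shading - 78.
Linear in shading, so extremes are at the endpoints: shading = -4 gives clarity = -30; shading = 4 gives clarity = -126.

-126 to -30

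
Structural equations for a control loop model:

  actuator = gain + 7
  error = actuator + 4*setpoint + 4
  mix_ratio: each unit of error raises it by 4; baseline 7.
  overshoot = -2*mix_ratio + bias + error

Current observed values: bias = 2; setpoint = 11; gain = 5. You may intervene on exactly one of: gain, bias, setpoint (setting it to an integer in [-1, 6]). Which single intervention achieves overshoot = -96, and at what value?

set setpoint = -1

Intervening on gain: overshoot = -7*gain - 397. Reaching -96 requires gain = -43, outside [-1, 6].
Intervening on bias: overshoot = bias - 434. Reaching -96 requires bias = 338, outside [-1, 6].
Intervening on setpoint: with other inputs at their observed values, overshoot = -28*setpoint - 124. Solving for -96 gives setpoint = -1, within [-1, 6].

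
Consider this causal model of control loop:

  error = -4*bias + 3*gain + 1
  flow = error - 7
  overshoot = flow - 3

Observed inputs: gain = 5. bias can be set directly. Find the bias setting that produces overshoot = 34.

Substituting into the error equation gives error = -4*bias + 16.
Substituting into the flow equation gives flow = -4*bias + 9.
Substituting into the overshoot equation gives overshoot = -4*bias + 6.
Solve -4*bias + 6 = 34: bias = (34 - 6) / -4 = -7.

bias = -7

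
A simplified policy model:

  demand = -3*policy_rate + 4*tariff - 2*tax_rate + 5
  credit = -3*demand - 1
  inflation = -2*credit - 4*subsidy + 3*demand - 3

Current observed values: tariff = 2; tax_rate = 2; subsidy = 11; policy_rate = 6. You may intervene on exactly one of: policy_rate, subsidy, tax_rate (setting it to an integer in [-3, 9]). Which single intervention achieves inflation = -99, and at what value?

Intervening on policy_rate: with other inputs at their observed values, inflation = -27*policy_rate + 36. Solving for -99 gives policy_rate = 5, within [-3, 9].
Intervening on subsidy: inflation = -4*subsidy - 82. Reaching -99 requires subsidy = 17/4, not an integer.
Intervening on tax_rate: inflation = -18*tax_rate - 90. Reaching -99 requires tax_rate = 1/2, not an integer.

set policy_rate = 5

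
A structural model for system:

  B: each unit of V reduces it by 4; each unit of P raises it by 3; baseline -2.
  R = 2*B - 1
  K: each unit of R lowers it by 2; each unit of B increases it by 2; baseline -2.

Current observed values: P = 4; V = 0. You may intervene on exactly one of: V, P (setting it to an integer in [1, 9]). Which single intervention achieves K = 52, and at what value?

set V = 9

Intervening on V: with other inputs at their observed values, K = 8*V - 20. Solving for 52 gives V = 9, within [1, 9].
Intervening on P: K = -6*P + 4. Reaching 52 requires P = -8, outside [1, 9].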